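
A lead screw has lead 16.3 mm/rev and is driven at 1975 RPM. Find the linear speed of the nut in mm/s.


v = lead * (RPM/60) = 16.3*1975/60 = 536.5417

536.5417 mm/s


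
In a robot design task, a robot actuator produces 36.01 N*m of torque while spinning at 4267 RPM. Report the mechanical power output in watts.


omega = 4267 * 2*pi/60 = 446.839195 rad/s
P = tau * omega = 36.01 * 446.839195 = 16090.6794

16090.6794 W


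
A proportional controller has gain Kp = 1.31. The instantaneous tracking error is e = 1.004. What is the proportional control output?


u_P = Kp * e = 1.31 * 1.004 = 1.3152

1.3152


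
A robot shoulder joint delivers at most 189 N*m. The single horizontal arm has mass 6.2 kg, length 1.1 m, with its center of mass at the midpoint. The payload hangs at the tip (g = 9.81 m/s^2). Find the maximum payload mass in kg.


tau_arm = m_arm*g*(L/2) = 6.2*9.81*1.1/2 = 33.4521 N*m
tau_payload = tau_max - tau_arm = 189 - 33.4521 = 155.5479
m_payload = tau_payload / (g*L) = 155.5479 / (9.81*1.1) = 14.4146

14.4146 kg


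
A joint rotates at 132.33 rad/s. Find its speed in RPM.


RPM = 132.33 * 60/(2*pi) = 1263.6584

1263.6584 RPM


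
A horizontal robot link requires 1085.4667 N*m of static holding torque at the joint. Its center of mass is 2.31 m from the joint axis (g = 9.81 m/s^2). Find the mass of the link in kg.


m = tau / (g*L) = 1085.4667 / (9.81 * 2.31) = 47.9000

47.9000 kg


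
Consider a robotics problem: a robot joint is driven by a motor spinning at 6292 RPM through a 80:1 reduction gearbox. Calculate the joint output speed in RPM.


omega_joint = omega_motor / N = 6292 / 80 = 78.6500

78.6500 RPM


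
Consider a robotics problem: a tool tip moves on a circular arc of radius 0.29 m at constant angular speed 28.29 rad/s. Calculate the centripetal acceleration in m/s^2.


a_c = omega^2 * r = 28.29^2 * 0.29 = 232.0940

232.0940 m/s^2


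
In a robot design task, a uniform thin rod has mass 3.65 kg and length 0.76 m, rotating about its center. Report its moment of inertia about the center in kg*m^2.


I = (1/12)*m*L^2 = (1/12)*3.65*0.76^2 = 0.1757

0.1757 kg*m^2


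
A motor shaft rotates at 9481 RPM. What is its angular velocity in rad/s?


omega = 9481 * 2*pi/60 = 992.8480

992.8480 rad/s


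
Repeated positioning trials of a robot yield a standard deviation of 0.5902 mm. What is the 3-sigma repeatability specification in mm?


repeatability = 3*sigma = 3*0.5902 = 1.7706

1.7706 mm


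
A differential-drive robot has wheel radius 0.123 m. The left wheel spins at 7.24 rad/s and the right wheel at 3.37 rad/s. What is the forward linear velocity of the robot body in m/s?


v = r*(wR + wL)/2 = 0.123*(3.37 + 7.24)/2 = 0.6525

0.6525 m/s


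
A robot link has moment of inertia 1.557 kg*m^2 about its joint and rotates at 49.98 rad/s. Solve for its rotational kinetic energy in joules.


KE = (1/2)*I*omega^2 = 0.5*1.557*49.98^2 = 1944.6933

1944.6933 J


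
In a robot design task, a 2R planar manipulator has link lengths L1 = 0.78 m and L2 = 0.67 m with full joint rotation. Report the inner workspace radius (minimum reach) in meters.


r_min = |L1 - L2| = |0.78 - 0.67| = 0.1100

0.1100 m


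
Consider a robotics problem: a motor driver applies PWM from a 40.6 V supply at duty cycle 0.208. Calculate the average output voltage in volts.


V_avg = V_supply * D = 40.6*0.208 = 8.4448

8.4448 V


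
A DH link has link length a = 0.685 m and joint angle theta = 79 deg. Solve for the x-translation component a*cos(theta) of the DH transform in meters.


a*cos(theta) = 0.685*cos(79 deg) = 0.1307

0.1307 m


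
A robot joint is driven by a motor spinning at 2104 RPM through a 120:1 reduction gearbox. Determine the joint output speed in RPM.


omega_joint = omega_motor / N = 2104 / 120 = 17.5333

17.5333 RPM


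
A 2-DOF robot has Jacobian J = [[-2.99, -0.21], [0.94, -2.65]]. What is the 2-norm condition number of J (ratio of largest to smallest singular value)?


JJ^T eigenvalues: trace(JJ^T) = 16.8903, det(JJ^T) = det(J)^2 = 65.94901681
s_max^2 = (16.8903 + sqrt(21.48616685))/2 = 10.76280867
s_min^2 = (16.8903 - sqrt(21.48616685))/2 = 6.12749133
kappa = s_max/s_min = sqrt(10.76280867/6.12749133) = 1.3253

1.3253


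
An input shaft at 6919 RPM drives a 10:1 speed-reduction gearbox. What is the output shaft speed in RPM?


omega_out = omega_in / N = 6919 / 10 = 691.9000

691.9000 RPM


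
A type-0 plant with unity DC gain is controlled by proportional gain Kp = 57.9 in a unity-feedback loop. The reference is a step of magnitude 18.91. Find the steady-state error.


e_ss = R/(1 + Kp) = 18.91/(1 + 57.9) = 18.91/58.9000 = 0.3211

0.3211


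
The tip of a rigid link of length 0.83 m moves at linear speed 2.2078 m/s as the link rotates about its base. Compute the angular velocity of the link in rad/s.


omega = v / L = 2.2078 / 0.83 = 2.6600

2.6600 rad/s


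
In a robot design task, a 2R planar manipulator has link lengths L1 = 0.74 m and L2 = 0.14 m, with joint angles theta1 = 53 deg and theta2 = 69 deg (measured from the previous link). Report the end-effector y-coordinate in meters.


y = L1*sin(th1) + L2*sin(th1+th2) = 0.74*sin(53 deg) + 0.14*sin(122 deg) = 0.7097

0.7097 m


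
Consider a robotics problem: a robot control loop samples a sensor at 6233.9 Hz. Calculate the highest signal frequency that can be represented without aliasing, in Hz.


f_max = f_s/2 = 6233.9/2 = 3116.9500

3116.9500 Hz


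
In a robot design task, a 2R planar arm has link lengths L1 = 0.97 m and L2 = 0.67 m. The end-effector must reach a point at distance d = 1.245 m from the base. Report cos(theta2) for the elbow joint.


cos(th2) = (d^2 - L1^2 - L2^2)/(2*L1*L2) = (1.245^2 - 0.97^2 - 0.67^2)/(2*0.97*0.67) = 0.1233

0.1233


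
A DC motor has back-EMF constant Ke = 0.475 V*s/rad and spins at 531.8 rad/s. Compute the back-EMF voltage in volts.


V_emf = Ke * omega = 0.475*531.8 = 252.6050

252.6050 V


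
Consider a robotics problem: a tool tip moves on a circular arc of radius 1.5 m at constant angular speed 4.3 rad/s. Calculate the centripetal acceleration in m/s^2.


a_c = omega^2 * r = 4.3^2 * 1.5 = 27.7350

27.7350 m/s^2


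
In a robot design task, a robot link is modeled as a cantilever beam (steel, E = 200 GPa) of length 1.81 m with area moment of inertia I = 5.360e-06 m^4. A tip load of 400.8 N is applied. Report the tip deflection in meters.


delta = F*L^3/(3*E*I) = 400.8*1.81^3/(3*2.000e+11*5.360e-06)
      = 2376.6401928/3216000 = 7.3901e-04

7.3901e-04 m


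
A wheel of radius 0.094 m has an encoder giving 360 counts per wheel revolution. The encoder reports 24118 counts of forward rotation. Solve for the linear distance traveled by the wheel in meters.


revs = 24118/360 = 66.994444
d = revs * 2*pi*r = 66.994444 * 2*pi*0.094 = 39.5682

39.5682 m


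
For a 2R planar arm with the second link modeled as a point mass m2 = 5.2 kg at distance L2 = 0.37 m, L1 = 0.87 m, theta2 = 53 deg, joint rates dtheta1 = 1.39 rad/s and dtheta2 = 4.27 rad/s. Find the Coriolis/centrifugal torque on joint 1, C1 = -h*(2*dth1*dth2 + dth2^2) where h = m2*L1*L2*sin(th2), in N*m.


h = m2*L1*L2*sin(th2) = 5.2*0.87*0.37*sin(53 deg) = 1.336820
C1 = -h*(2*1.39*4.27 + 4.27^2) = -1.336820*30.1035 = -40.2430

-40.2430 N*m


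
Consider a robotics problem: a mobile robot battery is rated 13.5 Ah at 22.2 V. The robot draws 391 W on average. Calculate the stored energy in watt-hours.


E = capacity * V = 13.5*22.2 = 299.7000

299.7000 Wh


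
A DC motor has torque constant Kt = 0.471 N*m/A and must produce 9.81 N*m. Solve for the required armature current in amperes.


I = tau / Kt = 9.81/0.471 = 20.8280

20.8280 A


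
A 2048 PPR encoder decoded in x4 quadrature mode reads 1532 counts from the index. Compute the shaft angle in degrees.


angle = counts * 360 / (PPR*4) = 1532 * 360 / 8192 = 67.3242

67.3242 degrees


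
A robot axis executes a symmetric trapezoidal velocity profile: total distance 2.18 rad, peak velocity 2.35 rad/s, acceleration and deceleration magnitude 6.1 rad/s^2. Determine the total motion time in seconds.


t_acc = v/a = 2.35/6.1 = 0.385246 s
d_acc = v^2/(2a) = 0.452664 rad (each ramp)
d_cruise = 2.18 - 2*0.452664 = 1.274672 rad
t_cruise = 1.274672/2.35 = 0.542414 s
t_total = 2*0.385246 + 0.542414 = 1.3129

1.3129 s


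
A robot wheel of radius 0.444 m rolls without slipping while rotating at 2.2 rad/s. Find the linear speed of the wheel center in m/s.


v = omega * r = 2.2 * 0.444 = 0.9768

0.9768 m/s


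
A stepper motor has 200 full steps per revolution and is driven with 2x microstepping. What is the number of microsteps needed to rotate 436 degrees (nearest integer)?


step_size = 360/(200*2) = 360/400 = 0.900000 deg
n = 436/(360/400) = 436*400/360 = 484.4444 -> 484

484 steps


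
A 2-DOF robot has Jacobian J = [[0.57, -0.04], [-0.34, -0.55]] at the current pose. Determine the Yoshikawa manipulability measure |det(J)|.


det(J) = 0.57*-0.55 - (-0.04)*(-0.34) = -0.3271
|det(J)| = 0.3271

0.3271


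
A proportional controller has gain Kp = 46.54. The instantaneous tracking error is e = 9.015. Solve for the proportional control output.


u_P = Kp * e = 46.54 * 9.015 = 419.5581

419.5581


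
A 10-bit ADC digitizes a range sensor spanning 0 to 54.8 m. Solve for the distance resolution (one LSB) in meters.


res = range / 2^n = 54.8/2^10 = 54.8/1024 = 0.0535

0.0535 m


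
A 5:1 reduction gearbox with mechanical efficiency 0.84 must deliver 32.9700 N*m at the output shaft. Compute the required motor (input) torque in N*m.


tau_in = tau_out / (N * eta) = 32.9700 / (5 * 0.84) = 7.8500

7.8500 N*m


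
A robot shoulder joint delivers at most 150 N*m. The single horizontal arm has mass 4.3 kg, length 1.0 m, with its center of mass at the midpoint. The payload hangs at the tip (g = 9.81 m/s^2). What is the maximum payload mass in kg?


tau_arm = m_arm*g*(L/2) = 4.3*9.81*1.0/2 = 21.0915 N*m
tau_payload = tau_max - tau_arm = 150 - 21.0915 = 128.9085
m_payload = tau_payload / (g*L) = 128.9085 / (9.81*1.0) = 13.1405

13.1405 kg


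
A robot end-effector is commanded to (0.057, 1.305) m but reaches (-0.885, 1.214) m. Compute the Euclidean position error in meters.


dx = -0.885 - (0.057) = -0.9420, dy = 1.214 - (1.305) = -0.0910
err = sqrt(0.887364 + 0.008281) = 0.9464

0.9464 m


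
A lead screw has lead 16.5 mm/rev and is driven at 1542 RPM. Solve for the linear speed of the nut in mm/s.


v = lead * (RPM/60) = 16.5*1542/60 = 424.0500

424.0500 mm/s


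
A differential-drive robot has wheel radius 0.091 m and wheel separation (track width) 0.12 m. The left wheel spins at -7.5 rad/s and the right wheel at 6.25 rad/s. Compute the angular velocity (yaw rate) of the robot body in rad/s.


omega = r*(wR - wL)/L = 0.091*(6.25 - (-7.5))/0.12 = 10.4271

10.4271 rad/s


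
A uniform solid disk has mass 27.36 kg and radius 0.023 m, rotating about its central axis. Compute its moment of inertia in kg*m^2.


I = (1/2)*m*R^2 = 0.5*27.36*0.023^2 = 0.0072

0.0072 kg*m^2


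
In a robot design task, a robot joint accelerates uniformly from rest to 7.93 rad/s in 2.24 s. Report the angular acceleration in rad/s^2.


alpha = delta_omega / t = 7.93 / 2.24 = 3.5402

3.5402 rad/s^2


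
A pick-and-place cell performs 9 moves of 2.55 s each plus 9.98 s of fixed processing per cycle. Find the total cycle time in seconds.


T = 9*2.55 + 9.98 = 32.9300

32.9300 s


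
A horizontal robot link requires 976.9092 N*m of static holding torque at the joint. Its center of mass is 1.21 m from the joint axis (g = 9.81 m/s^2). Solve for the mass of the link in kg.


m = tau / (g*L) = 976.9092 / (9.81 * 1.21) = 82.3000

82.3000 kg


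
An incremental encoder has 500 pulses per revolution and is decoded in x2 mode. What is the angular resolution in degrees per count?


resolution = 360 / (PPR * 2) = 360 / 1000 = 0.3600

0.3600 degrees


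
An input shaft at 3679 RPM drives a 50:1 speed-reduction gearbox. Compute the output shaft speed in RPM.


omega_out = omega_in / N = 3679 / 50 = 73.5800

73.5800 RPM


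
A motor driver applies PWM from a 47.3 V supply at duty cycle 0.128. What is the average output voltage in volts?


V_avg = V_supply * D = 47.3*0.128 = 6.0544

6.0544 V


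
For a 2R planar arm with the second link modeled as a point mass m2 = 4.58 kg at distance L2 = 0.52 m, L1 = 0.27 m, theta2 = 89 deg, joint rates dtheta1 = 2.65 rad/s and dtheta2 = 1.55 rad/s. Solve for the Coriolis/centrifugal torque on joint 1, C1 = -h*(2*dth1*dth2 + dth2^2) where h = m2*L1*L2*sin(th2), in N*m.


h = m2*L1*L2*sin(th2) = 4.58*0.27*0.52*sin(89 deg) = 0.642934
C1 = -h*(2*2.65*1.55 + 1.55^2) = -0.642934*10.6175 = -6.8264

-6.8264 N*m


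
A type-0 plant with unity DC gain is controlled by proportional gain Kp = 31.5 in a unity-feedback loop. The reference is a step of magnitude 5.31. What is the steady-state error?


e_ss = R/(1 + Kp) = 5.31/(1 + 31.5) = 5.31/32.5000 = 0.1634

0.1634


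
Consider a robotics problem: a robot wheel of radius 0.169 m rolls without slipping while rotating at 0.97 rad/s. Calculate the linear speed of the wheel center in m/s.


v = omega * r = 0.97 * 0.169 = 0.1639

0.1639 m/s


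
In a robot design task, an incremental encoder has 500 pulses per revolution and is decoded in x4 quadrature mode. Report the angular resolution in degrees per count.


resolution = 360 / (PPR * 4) = 360 / 2000 = 0.1800

0.1800 degrees


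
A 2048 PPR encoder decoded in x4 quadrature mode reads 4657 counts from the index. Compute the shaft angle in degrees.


angle = counts * 360 / (PPR*4) = 4657 * 360 / 8192 = 204.6533

204.6533 degrees


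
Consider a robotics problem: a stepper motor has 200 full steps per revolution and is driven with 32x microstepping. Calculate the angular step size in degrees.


step = 360/(200*32) = 360/6400 = 0.0563

0.0563 degrees


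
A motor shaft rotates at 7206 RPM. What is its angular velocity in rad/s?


omega = 7206 * 2*pi/60 = 754.6106

754.6106 rad/s


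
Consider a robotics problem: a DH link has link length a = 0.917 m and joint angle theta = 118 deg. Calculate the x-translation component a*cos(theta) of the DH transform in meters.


a*cos(theta) = 0.917*cos(118 deg) = -0.4305

-0.4305 m


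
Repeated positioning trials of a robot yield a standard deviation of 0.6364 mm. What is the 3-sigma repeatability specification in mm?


repeatability = 3*sigma = 3*0.6364 = 1.9092

1.9092 mm


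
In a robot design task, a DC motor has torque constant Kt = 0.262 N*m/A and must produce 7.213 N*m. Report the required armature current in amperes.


I = tau / Kt = 7.213/0.262 = 27.5305

27.5305 A


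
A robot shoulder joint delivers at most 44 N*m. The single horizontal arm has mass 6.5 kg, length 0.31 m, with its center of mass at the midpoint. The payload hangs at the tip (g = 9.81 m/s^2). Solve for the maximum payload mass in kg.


tau_arm = m_arm*g*(L/2) = 6.5*9.81*0.31/2 = 9.8836 N*m
tau_payload = tau_max - tau_arm = 44 - 9.8836 = 34.1164
m_payload = tau_payload / (g*L) = 34.1164 / (9.81*0.31) = 11.2184

11.2184 kg


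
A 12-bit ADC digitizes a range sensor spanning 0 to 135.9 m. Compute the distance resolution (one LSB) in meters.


res = range / 2^n = 135.9/2^12 = 135.9/4096 = 0.0332

0.0332 m


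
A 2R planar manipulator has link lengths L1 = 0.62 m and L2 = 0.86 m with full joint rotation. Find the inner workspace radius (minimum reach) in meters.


r_min = |L1 - L2| = |0.62 - 0.86| = 0.2400

0.2400 m


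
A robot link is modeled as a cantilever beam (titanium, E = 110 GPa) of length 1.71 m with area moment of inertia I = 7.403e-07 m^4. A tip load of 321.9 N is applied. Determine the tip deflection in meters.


delta = F*L^3/(3*E*I) = 321.9*1.71^3/(3*1.100e+11*7.403e-07)
      = 1609.5679209/244299 = 0.0066

0.0066 m


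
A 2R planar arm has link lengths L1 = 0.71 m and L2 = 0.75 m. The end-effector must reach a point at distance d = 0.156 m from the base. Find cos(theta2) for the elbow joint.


cos(th2) = (d^2 - L1^2 - L2^2)/(2*L1*L2) = (0.156^2 - 0.71^2 - 0.75^2)/(2*0.71*0.75) = -0.9787

-0.9787


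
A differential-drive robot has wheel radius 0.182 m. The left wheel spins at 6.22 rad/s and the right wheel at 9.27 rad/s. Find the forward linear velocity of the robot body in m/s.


v = r*(wR + wL)/2 = 0.182*(9.27 + 6.22)/2 = 1.4096

1.4096 m/s


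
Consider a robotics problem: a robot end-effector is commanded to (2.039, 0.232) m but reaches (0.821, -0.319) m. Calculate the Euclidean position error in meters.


dx = 0.821 - (2.039) = -1.2180, dy = -0.319 - (0.232) = -0.5510
err = sqrt(1.483524 + 0.303601) = 1.3368

1.3368 m


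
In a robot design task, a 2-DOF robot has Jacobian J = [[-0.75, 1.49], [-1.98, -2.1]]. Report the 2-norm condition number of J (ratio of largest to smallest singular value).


JJ^T eigenvalues: trace(JJ^T) = 11.1130, det(JJ^T) = det(J)^2 = 20.47743504
s_max^2 = (11.1130 + sqrt(41.58902884))/2 = 8.78097782
s_min^2 = (11.1130 - sqrt(41.58902884))/2 = 2.33202218
kappa = s_max/s_min = sqrt(8.78097782/2.33202218) = 1.9405

1.9405


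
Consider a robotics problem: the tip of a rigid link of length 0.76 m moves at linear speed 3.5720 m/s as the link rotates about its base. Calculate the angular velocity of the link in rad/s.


omega = v / L = 3.5720 / 0.76 = 4.7000

4.7000 rad/s


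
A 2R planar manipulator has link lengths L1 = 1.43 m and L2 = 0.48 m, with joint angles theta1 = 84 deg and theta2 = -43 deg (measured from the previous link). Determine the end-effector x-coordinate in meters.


x = L1*cos(th1) + L2*cos(th1+th2) = 1.43*cos(84 deg) + 0.48*cos(41 deg) = 0.5117

0.5117 m


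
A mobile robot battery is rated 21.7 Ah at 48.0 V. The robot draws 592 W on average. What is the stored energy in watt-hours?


E = capacity * V = 21.7*48.0 = 1041.6000

1041.6000 Wh


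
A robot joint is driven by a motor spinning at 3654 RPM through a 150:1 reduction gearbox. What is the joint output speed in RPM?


omega_joint = omega_motor / N = 3654 / 150 = 24.3600

24.3600 RPM


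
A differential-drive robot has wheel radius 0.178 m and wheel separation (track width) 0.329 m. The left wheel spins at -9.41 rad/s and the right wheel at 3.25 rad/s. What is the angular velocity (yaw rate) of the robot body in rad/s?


omega = r*(wR - wL)/L = 0.178*(3.25 - (-9.41))/0.329 = 6.8495

6.8495 rad/s


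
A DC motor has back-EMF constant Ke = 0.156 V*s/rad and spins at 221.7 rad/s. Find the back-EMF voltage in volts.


V_emf = Ke * omega = 0.156*221.7 = 34.5852

34.5852 V


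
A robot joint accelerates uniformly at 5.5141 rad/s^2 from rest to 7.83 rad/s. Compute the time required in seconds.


t = delta_omega / alpha = 7.83 / 5.5141 = 1.4200

1.4200 s


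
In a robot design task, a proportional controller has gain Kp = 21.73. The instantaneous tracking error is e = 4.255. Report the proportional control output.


u_P = Kp * e = 21.73 * 4.255 = 92.4612

92.4612


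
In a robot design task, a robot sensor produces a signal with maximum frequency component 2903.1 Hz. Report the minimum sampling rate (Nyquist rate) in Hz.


f_s,min = 2*f_max = 2*2903.1 = 5806.2000

5806.2000 Hz


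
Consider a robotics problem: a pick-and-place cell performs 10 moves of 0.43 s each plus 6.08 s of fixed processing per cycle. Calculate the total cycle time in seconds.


T = 10*0.43 + 6.08 = 10.3800

10.3800 s


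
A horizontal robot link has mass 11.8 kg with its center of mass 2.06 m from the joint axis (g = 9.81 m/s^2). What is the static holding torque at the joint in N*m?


tau = m*g*L = 11.8 * 9.81 * 2.06 = 238.4615

238.4615 N*m


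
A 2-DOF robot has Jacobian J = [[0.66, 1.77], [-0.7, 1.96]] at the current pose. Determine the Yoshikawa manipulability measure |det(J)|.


det(J) = 0.66*1.96 - (1.77)*(-0.7) = 2.5326
|det(J)| = 2.5326

2.5326


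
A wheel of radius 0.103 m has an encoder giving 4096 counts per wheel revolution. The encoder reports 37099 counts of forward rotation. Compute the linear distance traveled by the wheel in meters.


revs = 37099/4096 = 9.057373
d = revs * 2*pi*r = 9.057373 * 2*pi*0.103 = 5.8616

5.8616 m


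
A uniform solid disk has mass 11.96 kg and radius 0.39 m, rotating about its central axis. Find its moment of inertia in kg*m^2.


I = (1/2)*m*R^2 = 0.5*11.96*0.39^2 = 0.9096

0.9096 kg*m^2


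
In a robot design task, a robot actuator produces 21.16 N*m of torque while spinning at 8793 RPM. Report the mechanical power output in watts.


omega = 8793 * 2*pi/60 = 920.800807 rad/s
P = tau * omega = 21.16 * 920.800807 = 19484.1451

19484.1451 W


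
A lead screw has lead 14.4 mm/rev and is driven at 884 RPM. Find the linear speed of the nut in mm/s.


v = lead * (RPM/60) = 14.4*884/60 = 212.1600

212.1600 mm/s


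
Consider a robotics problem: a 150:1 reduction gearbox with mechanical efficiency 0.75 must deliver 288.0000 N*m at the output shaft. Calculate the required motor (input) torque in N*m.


tau_in = tau_out / (N * eta) = 288.0000 / (150 * 0.75) = 2.5600

2.5600 N*m


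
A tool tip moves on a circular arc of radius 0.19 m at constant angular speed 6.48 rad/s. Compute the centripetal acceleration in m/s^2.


a_c = omega^2 * r = 6.48^2 * 0.19 = 7.9782

7.9782 m/s^2


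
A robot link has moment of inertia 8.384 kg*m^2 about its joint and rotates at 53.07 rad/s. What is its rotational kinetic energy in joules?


KE = (1/2)*I*omega^2 = 0.5*8.384*53.07^2 = 11806.4532

11806.4532 J


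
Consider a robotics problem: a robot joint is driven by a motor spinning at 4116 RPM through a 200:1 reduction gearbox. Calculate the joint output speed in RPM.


omega_joint = omega_motor / N = 4116 / 200 = 20.5800

20.5800 RPM


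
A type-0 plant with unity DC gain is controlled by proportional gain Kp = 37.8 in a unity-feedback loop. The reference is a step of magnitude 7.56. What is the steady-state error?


e_ss = R/(1 + Kp) = 7.56/(1 + 37.8) = 7.56/38.8000 = 0.1948

0.1948


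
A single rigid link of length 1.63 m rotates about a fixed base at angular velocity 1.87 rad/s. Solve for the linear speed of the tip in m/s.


v = L*omega = 1.63 * 1.87 = 3.0481

3.0481 m/s


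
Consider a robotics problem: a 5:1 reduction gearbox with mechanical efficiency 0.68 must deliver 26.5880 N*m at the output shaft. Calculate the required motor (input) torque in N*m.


tau_in = tau_out / (N * eta) = 26.5880 / (5 * 0.68) = 7.8200

7.8200 N*m


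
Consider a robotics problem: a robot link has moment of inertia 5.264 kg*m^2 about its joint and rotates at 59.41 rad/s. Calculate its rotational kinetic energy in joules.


KE = (1/2)*I*omega^2 = 0.5*5.264*59.41^2 = 9289.7706

9289.7706 J


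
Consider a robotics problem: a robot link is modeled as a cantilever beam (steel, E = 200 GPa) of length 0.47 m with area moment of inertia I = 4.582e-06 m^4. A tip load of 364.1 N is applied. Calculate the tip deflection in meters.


delta = F*L^3/(3*E*I) = 364.1*0.47^3/(3*2.000e+11*4.582e-06)
      = 37.8019543/2749200 = 1.3750e-05

1.3750e-05 m


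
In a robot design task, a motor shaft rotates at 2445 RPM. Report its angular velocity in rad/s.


omega = 2445 * 2*pi/60 = 256.0398

256.0398 rad/s


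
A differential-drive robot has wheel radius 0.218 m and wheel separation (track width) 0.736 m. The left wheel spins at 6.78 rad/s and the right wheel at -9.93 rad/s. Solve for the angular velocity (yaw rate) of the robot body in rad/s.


omega = r*(wR - wL)/L = 0.218*(-9.93 - (6.78))/0.736 = -4.9494

-4.9494 rad/s


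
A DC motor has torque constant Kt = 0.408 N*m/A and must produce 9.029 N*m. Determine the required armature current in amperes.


I = tau / Kt = 9.029/0.408 = 22.1299

22.1299 A


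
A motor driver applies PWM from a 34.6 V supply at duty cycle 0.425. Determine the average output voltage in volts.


V_avg = V_supply * D = 34.6*0.425 = 14.7050

14.7050 V


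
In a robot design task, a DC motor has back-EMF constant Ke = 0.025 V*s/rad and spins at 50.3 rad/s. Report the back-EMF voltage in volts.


V_emf = Ke * omega = 0.025*50.3 = 1.2575

1.2575 V


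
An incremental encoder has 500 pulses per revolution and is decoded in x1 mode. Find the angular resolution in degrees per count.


resolution = 360 / (PPR * 1) = 360 / 500 = 0.7200

0.7200 degrees


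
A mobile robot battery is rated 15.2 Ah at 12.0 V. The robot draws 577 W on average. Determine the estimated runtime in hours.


E = 15.2*12.0 = 182.4000 Wh
t = E/P = 182.4000/577 = 0.3161

0.3161 hours


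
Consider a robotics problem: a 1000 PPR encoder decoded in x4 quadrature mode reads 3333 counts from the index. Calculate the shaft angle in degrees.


angle = counts * 360 / (PPR*4) = 3333 * 360 / 4000 = 299.9700

299.9700 degrees


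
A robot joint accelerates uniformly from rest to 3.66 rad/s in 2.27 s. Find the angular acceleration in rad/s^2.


alpha = delta_omega / t = 3.66 / 2.27 = 1.6123

1.6123 rad/s^2


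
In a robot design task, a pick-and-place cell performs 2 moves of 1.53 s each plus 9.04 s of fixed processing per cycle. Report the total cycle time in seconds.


T = 2*1.53 + 9.04 = 12.1000

12.1000 s


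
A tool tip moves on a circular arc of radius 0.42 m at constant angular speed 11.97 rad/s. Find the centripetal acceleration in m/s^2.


a_c = omega^2 * r = 11.97^2 * 0.42 = 60.1780

60.1780 m/s^2


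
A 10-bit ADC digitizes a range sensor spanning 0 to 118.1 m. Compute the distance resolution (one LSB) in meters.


res = range / 2^n = 118.1/2^10 = 118.1/1024 = 0.1153

0.1153 m


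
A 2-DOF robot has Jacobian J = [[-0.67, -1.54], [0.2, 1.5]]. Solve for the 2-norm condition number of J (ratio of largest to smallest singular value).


JJ^T eigenvalues: trace(JJ^T) = 5.1105, det(JJ^T) = det(J)^2 = 0.48580900
s_max^2 = (5.1105 + sqrt(24.17397425))/2 = 5.01360180
s_min^2 = (5.1105 - sqrt(24.17397425))/2 = 0.09689820
kappa = s_max/s_min = sqrt(5.01360180/0.09689820) = 7.1931

7.1931


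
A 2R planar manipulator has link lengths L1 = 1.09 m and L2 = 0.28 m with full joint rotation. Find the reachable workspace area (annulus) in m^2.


r_max = L1 + L2 = 1.3700, r_min = |L1 - L2| = 0.8100
A = pi*(r_max^2 - r_min^2) = pi*(1.8769 - 0.6561) = 3.8353

3.8353 m^2


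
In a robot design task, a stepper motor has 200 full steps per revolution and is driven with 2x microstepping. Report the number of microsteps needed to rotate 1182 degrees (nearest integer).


step_size = 360/(200*2) = 360/400 = 0.900000 deg
n = 1182/(360/400) = 1182*400/360 = 1313.3333 -> 1313

1313 steps


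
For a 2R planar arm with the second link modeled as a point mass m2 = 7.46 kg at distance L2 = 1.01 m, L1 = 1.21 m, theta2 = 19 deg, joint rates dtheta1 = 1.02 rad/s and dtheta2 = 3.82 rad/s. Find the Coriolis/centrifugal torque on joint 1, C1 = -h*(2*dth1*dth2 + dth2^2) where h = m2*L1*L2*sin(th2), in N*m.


h = m2*L1*L2*sin(th2) = 7.46*1.21*1.01*sin(19 deg) = 2.968161
C1 = -h*(2*1.02*3.82 + 3.82^2) = -2.968161*22.3852 = -66.4429

-66.4429 N*m


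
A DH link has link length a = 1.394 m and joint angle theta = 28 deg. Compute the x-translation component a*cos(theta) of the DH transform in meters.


a*cos(theta) = 1.394*cos(28 deg) = 1.2308

1.2308 m


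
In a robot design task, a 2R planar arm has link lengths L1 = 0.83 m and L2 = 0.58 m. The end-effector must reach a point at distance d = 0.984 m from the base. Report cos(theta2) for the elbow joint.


cos(th2) = (d^2 - L1^2 - L2^2)/(2*L1*L2) = (0.984^2 - 0.83^2 - 0.58^2)/(2*0.83*0.58) = -0.0592

-0.0592


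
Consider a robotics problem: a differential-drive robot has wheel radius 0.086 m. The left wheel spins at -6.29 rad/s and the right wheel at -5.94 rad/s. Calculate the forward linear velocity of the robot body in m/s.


v = r*(wR + wL)/2 = 0.086*(-5.94 + -6.29)/2 = -0.5259

-0.5259 m/s


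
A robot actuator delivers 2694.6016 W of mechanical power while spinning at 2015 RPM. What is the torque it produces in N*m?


omega = 2015 * 2*pi/60 = 211.010307 rad/s
tau = P / omega = 2694.6016 / 211.010307 = 12.7700

12.7700 N*m


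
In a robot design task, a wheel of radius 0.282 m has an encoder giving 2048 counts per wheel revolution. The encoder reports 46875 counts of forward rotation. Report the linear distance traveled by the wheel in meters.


revs = 46875/2048 = 22.888184
d = revs * 2*pi*r = 22.888184 * 2*pi*0.282 = 40.5546

40.5546 m


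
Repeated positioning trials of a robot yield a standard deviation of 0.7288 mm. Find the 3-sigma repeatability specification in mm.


repeatability = 3*sigma = 3*0.7288 = 2.1864

2.1864 mm


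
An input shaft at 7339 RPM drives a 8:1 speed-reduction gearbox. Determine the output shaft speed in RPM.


omega_out = omega_in / N = 7339 / 8 = 917.3750

917.3750 RPM


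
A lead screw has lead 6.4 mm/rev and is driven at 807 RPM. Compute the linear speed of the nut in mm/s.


v = lead * (RPM/60) = 6.4*807/60 = 86.0800

86.0800 mm/s


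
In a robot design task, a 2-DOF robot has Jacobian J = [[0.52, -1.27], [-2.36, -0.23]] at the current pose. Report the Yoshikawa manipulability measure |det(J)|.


det(J) = 0.52*-0.23 - (-1.27)*(-2.36) = -3.1168
|det(J)| = 3.1168

3.1168


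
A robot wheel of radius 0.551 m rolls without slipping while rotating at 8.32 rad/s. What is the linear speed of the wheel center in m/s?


v = omega * r = 8.32 * 0.551 = 4.5843

4.5843 m/s


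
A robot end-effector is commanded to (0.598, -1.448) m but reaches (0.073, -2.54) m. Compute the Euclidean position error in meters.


dx = 0.073 - (0.598) = -0.5250, dy = -2.54 - (-1.448) = -1.0920
err = sqrt(0.275625 + 1.192464) = 1.2116

1.2116 m


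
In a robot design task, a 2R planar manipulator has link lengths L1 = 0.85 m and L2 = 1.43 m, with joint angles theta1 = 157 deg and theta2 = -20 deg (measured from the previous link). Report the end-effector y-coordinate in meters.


y = L1*sin(th1) + L2*sin(th1+th2) = 0.85*sin(157 deg) + 1.43*sin(137 deg) = 1.3074

1.3074 m


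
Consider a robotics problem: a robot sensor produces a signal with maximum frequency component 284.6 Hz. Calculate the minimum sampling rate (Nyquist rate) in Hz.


f_s,min = 2*f_max = 2*284.6 = 569.2000

569.2000 Hz


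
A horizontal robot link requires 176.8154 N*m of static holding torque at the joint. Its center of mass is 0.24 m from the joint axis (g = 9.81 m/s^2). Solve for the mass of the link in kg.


m = tau / (g*L) = 176.8154 / (9.81 * 0.24) = 75.1000

75.1000 kg


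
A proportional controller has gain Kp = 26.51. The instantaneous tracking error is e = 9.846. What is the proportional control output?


u_P = Kp * e = 26.51 * 9.846 = 261.0175

261.0175


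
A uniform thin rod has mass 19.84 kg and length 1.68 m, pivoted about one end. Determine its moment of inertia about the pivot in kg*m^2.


I = (1/3)*m*L^2 = (1/3)*19.84*1.68^2 = 18.6655

18.6655 kg*m^2


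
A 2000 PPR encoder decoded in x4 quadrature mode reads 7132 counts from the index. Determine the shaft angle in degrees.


angle = counts * 360 / (PPR*4) = 7132 * 360 / 8000 = 320.9400

320.9400 degrees


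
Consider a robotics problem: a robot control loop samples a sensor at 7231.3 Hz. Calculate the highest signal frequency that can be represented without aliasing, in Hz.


f_max = f_s/2 = 7231.3/2 = 3615.6500

3615.6500 Hz


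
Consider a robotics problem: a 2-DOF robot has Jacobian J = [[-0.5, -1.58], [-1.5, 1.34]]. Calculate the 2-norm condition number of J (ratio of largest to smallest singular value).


JJ^T eigenvalues: trace(JJ^T) = 6.7920, det(JJ^T) = det(J)^2 = 9.24160000
s_max^2 = (6.7920 + sqrt(9.16486400))/2 = 4.90967632
s_min^2 = (6.7920 - sqrt(9.16486400))/2 = 1.88232368
kappa = s_max/s_min = sqrt(4.90967632/1.88232368) = 1.6150

1.6150


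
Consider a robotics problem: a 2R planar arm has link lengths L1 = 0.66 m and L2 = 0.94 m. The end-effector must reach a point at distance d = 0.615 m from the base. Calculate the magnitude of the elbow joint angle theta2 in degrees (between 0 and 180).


cos(th2) = (d^2 - L1^2 - L2^2)/(2*L1*L2) = (0.615^2 - 0.66^2 - 0.94^2)/(2*0.66*0.94) = -0.75836154
th2 = acos(-0.75836154) = 139.3200 deg

139.3200 degrees


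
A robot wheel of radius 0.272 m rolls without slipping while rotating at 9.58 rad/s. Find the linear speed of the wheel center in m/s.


v = omega * r = 9.58 * 0.272 = 2.6058

2.6058 m/s


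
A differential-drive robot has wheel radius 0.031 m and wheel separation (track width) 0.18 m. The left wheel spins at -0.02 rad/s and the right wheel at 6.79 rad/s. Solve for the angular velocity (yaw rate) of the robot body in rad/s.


omega = r*(wR - wL)/L = 0.031*(6.79 - (-0.02))/0.18 = 1.1728

1.1728 rad/s


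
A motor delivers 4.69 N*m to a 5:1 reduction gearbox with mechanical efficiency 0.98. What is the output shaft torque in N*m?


tau_out = tau_in * N * eta = 4.69 * 5 * 0.98 = 22.9810

22.9810 N*m


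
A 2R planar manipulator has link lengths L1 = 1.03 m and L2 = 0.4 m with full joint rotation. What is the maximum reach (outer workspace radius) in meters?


r_max = L1 + L2 = 1.03 + 0.4 = 1.4300

1.4300 m


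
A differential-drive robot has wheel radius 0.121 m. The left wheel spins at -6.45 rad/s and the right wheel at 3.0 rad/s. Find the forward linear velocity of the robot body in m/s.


v = r*(wR + wL)/2 = 0.121*(3.0 + -6.45)/2 = -0.2087

-0.2087 m/s


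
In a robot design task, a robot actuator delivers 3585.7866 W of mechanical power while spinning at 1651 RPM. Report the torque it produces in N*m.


omega = 1651 * 2*pi/60 = 172.892316 rad/s
tau = P / omega = 3585.7866 / 172.892316 = 20.7400

20.7400 N*m


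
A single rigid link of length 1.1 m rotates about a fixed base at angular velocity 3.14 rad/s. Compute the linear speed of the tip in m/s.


v = L*omega = 1.1 * 3.14 = 3.4540

3.4540 m/s


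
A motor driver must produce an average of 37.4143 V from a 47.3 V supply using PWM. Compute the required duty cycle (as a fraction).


D = V_avg/V_supply = 37.4143/47.3 = 0.7910

0.7910


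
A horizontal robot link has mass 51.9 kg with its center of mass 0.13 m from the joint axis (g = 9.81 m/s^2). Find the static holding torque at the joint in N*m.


tau = m*g*L = 51.9 * 9.81 * 0.13 = 66.1881

66.1881 N*m


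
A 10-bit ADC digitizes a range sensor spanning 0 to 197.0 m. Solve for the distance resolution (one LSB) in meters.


res = range / 2^n = 197.0/2^10 = 197.0/1024 = 0.1924

0.1924 m


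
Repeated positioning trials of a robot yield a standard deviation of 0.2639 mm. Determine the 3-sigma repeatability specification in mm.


repeatability = 3*sigma = 3*0.2639 = 0.7917

0.7917 mm


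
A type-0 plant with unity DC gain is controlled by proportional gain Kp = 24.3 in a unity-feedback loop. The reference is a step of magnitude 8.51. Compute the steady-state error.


e_ss = R/(1 + Kp) = 8.51/(1 + 24.3) = 8.51/25.3000 = 0.3364

0.3364


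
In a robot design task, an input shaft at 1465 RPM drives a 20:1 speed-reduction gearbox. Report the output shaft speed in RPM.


omega_out = omega_in / N = 1465 / 20 = 73.2500

73.2500 RPM


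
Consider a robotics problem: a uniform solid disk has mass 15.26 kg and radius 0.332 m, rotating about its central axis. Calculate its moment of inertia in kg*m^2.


I = (1/2)*m*R^2 = 0.5*15.26*0.332^2 = 0.8410

0.8410 kg*m^2


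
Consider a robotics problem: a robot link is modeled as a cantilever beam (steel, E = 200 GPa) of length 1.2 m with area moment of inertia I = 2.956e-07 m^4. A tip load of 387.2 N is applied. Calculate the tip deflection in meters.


delta = F*L^3/(3*E*I) = 387.2*1.2^3/(3*2.000e+11*2.956e-07)
      = 669.0816/177360 = 0.0038

0.0038 m


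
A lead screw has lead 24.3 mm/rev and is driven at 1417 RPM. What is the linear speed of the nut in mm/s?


v = lead * (RPM/60) = 24.3*1417/60 = 573.8850

573.8850 mm/s


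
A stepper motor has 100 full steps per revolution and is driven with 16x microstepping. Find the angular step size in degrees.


step = 360/(100*16) = 360/1600 = 0.2250

0.2250 degrees


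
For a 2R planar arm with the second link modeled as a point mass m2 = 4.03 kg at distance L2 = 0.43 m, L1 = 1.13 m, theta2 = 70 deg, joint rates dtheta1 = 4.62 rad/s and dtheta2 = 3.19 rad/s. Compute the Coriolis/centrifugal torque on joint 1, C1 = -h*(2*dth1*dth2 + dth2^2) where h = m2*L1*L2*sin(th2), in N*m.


h = m2*L1*L2*sin(th2) = 4.03*1.13*0.43*sin(70 deg) = 1.840084
C1 = -h*(2*4.62*3.19 + 3.19^2) = -1.840084*39.6517 = -72.9625

-72.9625 N*m


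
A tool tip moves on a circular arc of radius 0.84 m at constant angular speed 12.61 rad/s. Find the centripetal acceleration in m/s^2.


a_c = omega^2 * r = 12.61^2 * 0.84 = 133.5702

133.5702 m/s^2


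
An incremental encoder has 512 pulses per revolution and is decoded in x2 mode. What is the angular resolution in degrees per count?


resolution = 360 / (PPR * 2) = 360 / 1024 = 0.3516

0.3516 degrees


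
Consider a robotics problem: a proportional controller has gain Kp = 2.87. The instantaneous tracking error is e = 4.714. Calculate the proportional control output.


u_P = Kp * e = 2.87 * 4.714 = 13.5292

13.5292


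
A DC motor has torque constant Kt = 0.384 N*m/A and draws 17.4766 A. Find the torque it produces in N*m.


tau = Kt * I = 0.384*17.4766 = 6.7110

6.7110 N*m


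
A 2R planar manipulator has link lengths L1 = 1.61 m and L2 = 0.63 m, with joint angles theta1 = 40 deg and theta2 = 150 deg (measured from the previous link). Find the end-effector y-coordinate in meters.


y = L1*sin(th1) + L2*sin(th1+th2) = 1.61*sin(40 deg) + 0.63*sin(190 deg) = 0.9255

0.9255 m


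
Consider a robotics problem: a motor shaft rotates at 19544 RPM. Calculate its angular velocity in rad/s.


omega = 19544 * 2*pi/60 = 2046.6429

2046.6429 rad/s


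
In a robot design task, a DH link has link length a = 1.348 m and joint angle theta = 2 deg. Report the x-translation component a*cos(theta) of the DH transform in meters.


a*cos(theta) = 1.348*cos(2 deg) = 1.3472

1.3472 m


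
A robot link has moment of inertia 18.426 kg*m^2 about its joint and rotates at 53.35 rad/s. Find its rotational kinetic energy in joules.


KE = (1/2)*I*omega^2 = 0.5*18.426*53.35^2 = 26222.2479

26222.2479 J


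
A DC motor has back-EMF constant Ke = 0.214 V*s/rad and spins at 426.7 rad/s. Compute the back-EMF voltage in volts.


V_emf = Ke * omega = 0.214*426.7 = 91.3138

91.3138 V


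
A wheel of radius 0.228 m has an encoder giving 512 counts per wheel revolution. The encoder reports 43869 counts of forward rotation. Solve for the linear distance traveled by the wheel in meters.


revs = 43869/512 = 85.681641
d = revs * 2*pi*r = 85.681641 * 2*pi*0.228 = 122.7446

122.7446 m


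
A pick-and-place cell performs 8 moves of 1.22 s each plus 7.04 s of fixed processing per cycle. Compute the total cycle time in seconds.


T = 8*1.22 + 7.04 = 16.8000

16.8000 s


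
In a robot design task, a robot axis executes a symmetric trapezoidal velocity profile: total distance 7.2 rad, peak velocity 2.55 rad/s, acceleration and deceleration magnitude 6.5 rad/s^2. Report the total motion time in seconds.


t_acc = v/a = 2.55/6.5 = 0.392308 s
d_acc = v^2/(2a) = 0.500192 rad (each ramp)
d_cruise = 7.2 - 2*0.500192 = 6.199616 rad
t_cruise = 6.199616/2.55 = 2.431222 s
t_total = 2*0.392308 + 2.431222 = 3.2158

3.2158 s
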